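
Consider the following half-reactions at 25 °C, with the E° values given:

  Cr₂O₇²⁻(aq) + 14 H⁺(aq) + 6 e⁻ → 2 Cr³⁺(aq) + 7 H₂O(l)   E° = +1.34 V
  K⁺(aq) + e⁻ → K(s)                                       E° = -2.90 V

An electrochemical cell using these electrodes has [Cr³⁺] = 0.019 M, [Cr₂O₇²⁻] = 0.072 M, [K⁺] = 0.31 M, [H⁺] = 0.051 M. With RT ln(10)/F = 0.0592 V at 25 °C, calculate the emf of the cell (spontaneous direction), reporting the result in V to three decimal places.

+4.114 V

Cr₂O₇²⁻/Cr³⁺ is the cathode (higher E°), K⁺/K the anode: E°cell = +1.34 − (-2.90) = +4.24 V, n = 6.
Overall: Cr₂O₇²⁻(aq) + 14 H⁺(aq) + 6 K(s) → 2 Cr³⁺(aq) + 7 H₂O(l) + 6 K⁺(aq)
Q = [Cr³⁺]^2·[K⁺]^6 / ([Cr₂O₇²⁻]·[H⁺]^14); log Q = 12.742.
E = E° − (0.0592/n) log Q = +4.24 − (0.0592/6)(12.742) = +4.114 V.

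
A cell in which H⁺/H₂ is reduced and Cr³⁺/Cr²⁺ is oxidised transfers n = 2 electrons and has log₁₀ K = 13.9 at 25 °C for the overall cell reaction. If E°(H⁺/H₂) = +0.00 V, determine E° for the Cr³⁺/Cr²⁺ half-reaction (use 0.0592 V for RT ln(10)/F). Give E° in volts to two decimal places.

-0.41 V

E°cell = (0.0592/n)·log K = (0.0592/2)(13.9) = +0.411 V.
Since H⁺/H₂ is the cathode and Cr³⁺/Cr²⁺ the anode, E°cell = E°(H⁺/H₂) − E°(Cr³⁺/Cr²⁺).
So E°(Cr³⁺/Cr²⁺) = E°(H⁺/H₂) − E°cell = (+0.00) − (+0.411) = -0.41 V.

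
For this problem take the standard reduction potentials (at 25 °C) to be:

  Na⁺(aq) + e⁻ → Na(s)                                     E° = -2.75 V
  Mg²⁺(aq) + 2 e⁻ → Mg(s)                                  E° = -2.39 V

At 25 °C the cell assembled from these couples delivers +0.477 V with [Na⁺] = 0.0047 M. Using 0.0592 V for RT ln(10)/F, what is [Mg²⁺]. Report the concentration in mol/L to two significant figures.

Mg²⁺/Mg is the cathode, Na⁺/Na the anode: E°cell = +0.36 V, n = 2.
Overall reaction: Mg²⁺(aq) + 2 Na(s) → Mg(s) + 2 Na⁺(aq); Q = [Na⁺]^2/[Mg²⁺]^1.
From E = E° − (0.0592/n) log Q: log Q = (E° − E)·n/0.0592 = (+0.36 − (+0.477))·2/0.0592 = -3.9527.
So 1·log[Mg²⁺] = 2·log(0.0047) − log Q = -4.6558 − (-3.9527) = -0.7031; [Mg²⁺] = 10^(-0.7031) ≈ 0.20 M.

0.20 M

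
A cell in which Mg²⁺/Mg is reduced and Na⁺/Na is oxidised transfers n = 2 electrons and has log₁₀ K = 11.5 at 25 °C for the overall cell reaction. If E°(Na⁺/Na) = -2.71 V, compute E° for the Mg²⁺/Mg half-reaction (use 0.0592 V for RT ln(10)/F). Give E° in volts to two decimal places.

E°cell = (0.0592/n)·log K = (0.0592/2)(11.5) = +0.340 V.
Since Mg²⁺/Mg is the cathode and Na⁺/Na the anode, E°cell = E°(Mg²⁺/Mg) − E°(Na⁺/Na).
So E°(Mg²⁺/Mg) = E°cell + E°(Na⁺/Na) = +0.340 + (-2.71) = -2.37 V.

-2.37 V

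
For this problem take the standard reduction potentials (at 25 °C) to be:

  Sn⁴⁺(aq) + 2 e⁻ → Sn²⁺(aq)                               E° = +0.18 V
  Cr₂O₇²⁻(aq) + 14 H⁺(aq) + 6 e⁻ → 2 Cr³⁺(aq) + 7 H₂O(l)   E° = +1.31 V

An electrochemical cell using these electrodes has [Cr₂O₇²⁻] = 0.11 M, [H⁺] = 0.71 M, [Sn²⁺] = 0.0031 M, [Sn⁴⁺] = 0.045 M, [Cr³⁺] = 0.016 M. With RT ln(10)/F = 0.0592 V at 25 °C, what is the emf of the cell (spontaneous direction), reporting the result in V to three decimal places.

Cr₂O₇²⁻/Cr³⁺ is the cathode (higher E°), Sn⁴⁺/Sn²⁺ the anode: E°cell = +1.31 − (+0.18) = +1.13 V, n = 6.
Overall: Cr₂O₇²⁻(aq) + 14 H⁺(aq) + 3 Sn²⁺(aq) → 2 Cr³⁺(aq) + 7 H₂O(l) + 3 Sn⁴⁺(aq)
Q = [Cr³⁺]^2·[Sn⁴⁺]^3 / ([Cr₂O₇²⁻]·[H⁺]^14·[Sn²⁺]^3); log Q = 2.935.
E = E° − (0.0592/n) log Q = +1.13 − (0.0592/6)(2.935) = +1.101 V.

+1.101 V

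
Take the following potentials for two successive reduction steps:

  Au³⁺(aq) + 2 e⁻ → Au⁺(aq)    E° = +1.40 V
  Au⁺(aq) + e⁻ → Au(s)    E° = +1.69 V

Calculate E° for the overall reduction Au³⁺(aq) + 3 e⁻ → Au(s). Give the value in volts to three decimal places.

Adding the free-energy changes (−nFE°) of the two steps gives −n₃FE°₃ = −n₁FE°₁ − n₂FE°₂.
E°₃ = (2×+1.40 + 1×+1.69) / 3 = (+4.490) / 3 = +1.497 V.

+1.497 V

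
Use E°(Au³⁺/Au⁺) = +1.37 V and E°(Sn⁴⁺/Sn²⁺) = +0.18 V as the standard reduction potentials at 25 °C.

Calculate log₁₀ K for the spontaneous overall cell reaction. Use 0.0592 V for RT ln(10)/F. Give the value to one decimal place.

Cathode: Au³⁺/Au⁺; anode: Sn⁴⁺/Sn²⁺. E°cell = +1.19 V, n = 2.
log K = nE°cell / 0.0592 = (2)(+1.19) / 0.0592 = 40.2.

40.2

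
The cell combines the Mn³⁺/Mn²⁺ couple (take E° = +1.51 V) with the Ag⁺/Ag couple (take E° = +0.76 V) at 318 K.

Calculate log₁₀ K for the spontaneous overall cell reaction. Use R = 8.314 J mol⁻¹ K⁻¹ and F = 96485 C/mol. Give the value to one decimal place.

11.9

Cathode: Mn³⁺/Mn²⁺; anode: Ag⁺/Ag. E°cell = (+1.51) − (+0.76) = +0.75 V, with n = 1.
ΔG° = −nFE° = −RT ln K, so ln K = nFE°/(RT) = (1)(96485)(+0.75) / ((8.314)(318)) = 27.371.
log₁₀ K = 27.371 / ln 10 = 11.9.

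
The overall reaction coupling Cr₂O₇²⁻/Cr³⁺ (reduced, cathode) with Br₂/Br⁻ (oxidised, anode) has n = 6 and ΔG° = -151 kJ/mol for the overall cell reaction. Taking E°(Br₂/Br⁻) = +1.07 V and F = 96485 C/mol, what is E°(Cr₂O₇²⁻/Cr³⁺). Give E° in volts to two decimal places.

E°cell = −ΔG°/(nF) = −(-151×10³)/((6)(96485)) = +0.261 V.
Since Cr₂O₇²⁻/Cr³⁺ is the cathode and Br₂/Br⁻ the anode, E°cell = E°(Cr₂O₇²⁻/Cr³⁺) − E°(Br₂/Br⁻).
So E°(Cr₂O₇²⁻/Cr³⁺) = E°cell + E°(Br₂/Br⁻) = +0.261 + (+1.07) = +1.33 V.

+1.33 V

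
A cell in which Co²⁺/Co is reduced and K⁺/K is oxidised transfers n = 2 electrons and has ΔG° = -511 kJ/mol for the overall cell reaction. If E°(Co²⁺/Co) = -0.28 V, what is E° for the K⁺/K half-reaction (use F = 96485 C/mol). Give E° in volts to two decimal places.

-2.93 V

E°cell = −ΔG°/(nF) = −(-511×10³)/((2)(96485)) = +2.648 V.
Since Co²⁺/Co is the cathode and K⁺/K the anode, E°cell = E°(Co²⁺/Co) − E°(K⁺/K).
So E°(K⁺/K) = E°(Co²⁺/Co) − E°cell = (-0.28) − (+2.648) = -2.93 V.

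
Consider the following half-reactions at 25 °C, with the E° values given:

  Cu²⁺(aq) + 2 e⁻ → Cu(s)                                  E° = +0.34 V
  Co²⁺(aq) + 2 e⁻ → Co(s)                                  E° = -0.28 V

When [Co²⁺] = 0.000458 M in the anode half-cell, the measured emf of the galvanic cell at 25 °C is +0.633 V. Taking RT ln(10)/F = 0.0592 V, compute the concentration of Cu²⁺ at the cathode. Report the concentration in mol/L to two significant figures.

Cu²⁺/Cu is the cathode, Co²⁺/Co the anode: E°cell = +0.62 V, n = 2.
Overall reaction: Cu²⁺(aq) + Co(s) → Cu(s) + Co²⁺(aq); Q = [Co²⁺]^1/[Cu²⁺]^1.
From E = E° − (0.0592/n) log Q: log Q = (E° − E)·n/0.0592 = (+0.62 − (+0.633))·2/0.0592 = -0.4392.
So 1·log[Cu²⁺] = 1·log(0.000458) − log Q = -3.3391 − (-0.4392) = -2.8999; [Cu²⁺] = 10^(-2.8999) ≈ 0.0013 M.

0.0013 M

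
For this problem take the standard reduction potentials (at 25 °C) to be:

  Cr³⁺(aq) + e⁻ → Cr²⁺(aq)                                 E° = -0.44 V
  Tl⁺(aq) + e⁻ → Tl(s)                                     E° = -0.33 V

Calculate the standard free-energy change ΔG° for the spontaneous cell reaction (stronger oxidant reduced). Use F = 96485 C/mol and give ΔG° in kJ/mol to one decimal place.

Tl⁺/Tl (E° = -0.33 V) is the cathode; Cr³⁺/Cr²⁺ (E° = -0.44 V) is the anode, so E°cell = +0.11 V.
Balancing electrons gives n = 1 (lcm of 1 and 1).
ΔG° = −nFE° = −(1)(96485)(+0.11) = -10,613 J = -10.6 kJ/mol.

-10.6 kJ/mol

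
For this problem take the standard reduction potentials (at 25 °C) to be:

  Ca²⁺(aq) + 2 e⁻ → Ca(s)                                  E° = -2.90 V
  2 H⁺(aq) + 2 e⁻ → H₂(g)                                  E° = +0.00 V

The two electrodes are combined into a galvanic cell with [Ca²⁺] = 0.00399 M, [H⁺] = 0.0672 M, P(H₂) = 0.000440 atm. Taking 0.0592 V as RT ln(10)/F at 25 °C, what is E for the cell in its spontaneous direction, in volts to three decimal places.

H⁺/H₂ is the cathode (higher E°), Ca²⁺/Ca the anode: E°cell = +0.00 − (-2.90) = +2.90 V, n = 2.
Overall: 2 H⁺(aq) + Ca(s) → H₂(g) + Ca²⁺(aq)
Q = P(H₂)·[Ca²⁺] / ([H⁺]^2); log Q = -3.410.
E = E° − (0.0592/n) log Q = +2.90 − (0.0592/2)(-3.410) = +3.001 V.

+3.001 V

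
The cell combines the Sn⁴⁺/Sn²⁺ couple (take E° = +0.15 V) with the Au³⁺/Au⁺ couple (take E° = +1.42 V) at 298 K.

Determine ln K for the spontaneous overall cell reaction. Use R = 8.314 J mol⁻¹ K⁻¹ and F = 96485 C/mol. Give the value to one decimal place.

Cathode: Au³⁺/Au⁺; anode: Sn⁴⁺/Sn²⁺. E°cell = (+1.42) − (+0.15) = +1.27 V, with n = 2.
ΔG° = −nFE° = −RT ln K, so ln K = nFE°/(RT) = (2)(96485)(+1.27) / ((8.314)(298)) = 98.916.

98.9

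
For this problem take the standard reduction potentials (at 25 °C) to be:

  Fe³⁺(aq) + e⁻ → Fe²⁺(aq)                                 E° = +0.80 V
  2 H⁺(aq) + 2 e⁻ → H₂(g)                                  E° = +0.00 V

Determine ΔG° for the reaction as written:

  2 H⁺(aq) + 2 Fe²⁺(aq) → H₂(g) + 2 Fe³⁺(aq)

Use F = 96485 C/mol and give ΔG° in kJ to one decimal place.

+154.4 kJ

As written, H⁺/H₂ is reduced (cathode) and Fe³⁺/Fe²⁺ is oxidised (anode), so E°cell = (+0.00) − (+0.80) = -0.80 V.
Balancing electrons gives n = 2.
ΔG° = −nFE° = −(2)(96485)(-0.80) = 154,376 J = +154.4 kJ.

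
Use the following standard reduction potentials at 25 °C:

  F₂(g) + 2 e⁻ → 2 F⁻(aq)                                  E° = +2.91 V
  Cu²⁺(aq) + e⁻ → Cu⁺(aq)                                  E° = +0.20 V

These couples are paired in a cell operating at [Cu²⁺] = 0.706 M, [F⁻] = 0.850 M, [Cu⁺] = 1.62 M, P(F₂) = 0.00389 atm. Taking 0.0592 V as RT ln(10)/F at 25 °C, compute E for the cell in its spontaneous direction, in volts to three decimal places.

F₂/F⁻ is the cathode (higher E°), Cu²⁺/Cu⁺ the anode: E°cell = +2.91 − (+0.20) = +2.71 V, n = 2.
Overall: F₂(g) + 2 Cu⁺(aq) → 2 F⁻(aq) + 2 Cu²⁺(aq)
Q = [F⁻]^2·[Cu²⁺]^2 / (P(F₂)·[Cu⁺]^2); log Q = 1.547.
E = E° − (0.0592/n) log Q = +2.71 − (0.0592/2)(1.547) = +2.664 V.

+2.664 V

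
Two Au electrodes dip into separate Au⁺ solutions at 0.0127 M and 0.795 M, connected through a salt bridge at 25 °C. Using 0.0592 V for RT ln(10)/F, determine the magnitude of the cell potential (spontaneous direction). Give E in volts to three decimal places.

For a concentration cell E°cell = 0. The 0.795 M side is the cathode (reduction is favoured where [Au⁺] is higher).
With n = 1, E = −(0.0592/1) log([Au⁺]ₐₙ/[Au⁺]꜀ₐₜ) = −(0.0592/1) log(0.0127/0.795) = −(0.0592/1)(-1.797) = +0.106 V.

+0.106 V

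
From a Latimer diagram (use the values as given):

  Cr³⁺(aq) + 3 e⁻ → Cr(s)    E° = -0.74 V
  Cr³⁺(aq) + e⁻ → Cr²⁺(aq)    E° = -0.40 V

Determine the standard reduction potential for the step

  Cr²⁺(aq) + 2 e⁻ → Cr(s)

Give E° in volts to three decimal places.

-0.910 V

Sequential free energies add, so n₃E°₃ = n₁E°₁ + n₂E°₂.
With n₃ = 3, and the known step contributing 1×(-0.40) V, the unknown satisfies 2·E° = 3×(-0.74) − 1×(-0.40) = -1.820.
E° = -1.820 / 2 = -0.910 V.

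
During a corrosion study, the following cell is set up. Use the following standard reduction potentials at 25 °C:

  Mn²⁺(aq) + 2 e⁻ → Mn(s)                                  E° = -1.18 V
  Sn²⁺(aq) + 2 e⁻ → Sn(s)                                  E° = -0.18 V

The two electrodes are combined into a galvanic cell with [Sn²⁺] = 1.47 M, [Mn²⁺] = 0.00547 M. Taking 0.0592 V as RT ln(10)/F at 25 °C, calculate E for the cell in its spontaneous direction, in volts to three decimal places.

Sn²⁺/Sn is the cathode (higher E°), Mn²⁺/Mn the anode: E°cell = -0.18 − (-1.18) = +1.00 V, n = 2.
Overall: Sn²⁺(aq) + Mn(s) → Sn(s) + Mn²⁺(aq)
Q = [Mn²⁺] / ([Sn²⁺]); log Q = -2.429.
E = E° − (0.0592/n) log Q = +1.00 − (0.0592/2)(-2.429) = +1.072 V.

+1.072 V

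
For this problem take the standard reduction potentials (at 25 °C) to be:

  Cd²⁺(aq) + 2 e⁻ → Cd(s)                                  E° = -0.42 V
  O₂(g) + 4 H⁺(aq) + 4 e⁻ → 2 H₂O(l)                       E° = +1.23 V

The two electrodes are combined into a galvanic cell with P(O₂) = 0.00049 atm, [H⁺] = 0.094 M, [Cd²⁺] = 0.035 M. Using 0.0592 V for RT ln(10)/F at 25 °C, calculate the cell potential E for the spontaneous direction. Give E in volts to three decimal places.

+1.583 V

O₂/H₂O is the cathode (higher E°), Cd²⁺/Cd the anode: E°cell = +1.23 − (-0.42) = +1.65 V, n = 4.
Overall: O₂(g) + 4 H⁺(aq) + 2 Cd(s) → 2 H₂O(l) + 2 Cd²⁺(aq)
Q = [Cd²⁺]^2 / (P(O₂)·[H⁺]^4); log Q = 4.505.
E = E° − (0.0592/n) log Q = +1.65 − (0.0592/4)(4.505) = +1.583 V.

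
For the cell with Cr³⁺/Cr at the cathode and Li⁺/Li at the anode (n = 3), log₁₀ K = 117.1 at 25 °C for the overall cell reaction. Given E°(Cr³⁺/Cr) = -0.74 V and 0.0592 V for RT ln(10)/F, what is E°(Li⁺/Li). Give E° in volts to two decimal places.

E°cell = (0.0592/n)·log K = (0.0592/3)(117.1) = +2.311 V.
Since Cr³⁺/Cr is the cathode and Li⁺/Li the anode, E°cell = E°(Cr³⁺/Cr) − E°(Li⁺/Li).
So E°(Li⁺/Li) = E°(Cr³⁺/Cr) − E°cell = (-0.74) − (+2.311) = -3.05 V.

-3.05 V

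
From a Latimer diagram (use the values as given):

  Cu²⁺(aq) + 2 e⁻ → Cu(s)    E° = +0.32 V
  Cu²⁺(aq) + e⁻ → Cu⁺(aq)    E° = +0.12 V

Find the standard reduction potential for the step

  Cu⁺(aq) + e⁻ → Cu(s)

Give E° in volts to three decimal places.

Sequential free energies add, so n₃E°₃ = n₁E°₁ + n₂E°₂.
With n₃ = 2, and the known step contributing 1×(+0.12) V, the unknown satisfies 1·E° = 2×(+0.32) − 1×(+0.12) = +0.520.
E° = +0.520 / 1 = +0.520 V.

+0.520 V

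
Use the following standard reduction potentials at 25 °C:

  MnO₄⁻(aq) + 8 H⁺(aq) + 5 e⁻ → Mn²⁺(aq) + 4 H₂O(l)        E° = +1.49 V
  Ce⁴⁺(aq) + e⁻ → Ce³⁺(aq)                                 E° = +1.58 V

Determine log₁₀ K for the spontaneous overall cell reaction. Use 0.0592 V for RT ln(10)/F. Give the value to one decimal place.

7.6

Cathode: Ce⁴⁺/Ce³⁺; anode: MnO₄⁻/Mn²⁺. E°cell = +0.09 V, n = 5.
log K = nE°cell / 0.0592 = (5)(+0.09) / 0.0592 = 7.6.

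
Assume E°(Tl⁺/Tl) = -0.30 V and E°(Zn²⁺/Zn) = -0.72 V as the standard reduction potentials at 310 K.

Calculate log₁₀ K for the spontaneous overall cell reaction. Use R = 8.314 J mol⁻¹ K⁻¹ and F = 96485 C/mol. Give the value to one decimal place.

Cathode: Tl⁺/Tl; anode: Zn²⁺/Zn. E°cell = (-0.30) − (-0.72) = +0.42 V, with n = 2.
ΔG° = −nFE° = −RT ln K, so ln K = nFE°/(RT) = (2)(96485)(+0.42) / ((8.314)(310)) = 31.446.
log₁₀ K = 31.446 / ln 10 = 13.7.

13.7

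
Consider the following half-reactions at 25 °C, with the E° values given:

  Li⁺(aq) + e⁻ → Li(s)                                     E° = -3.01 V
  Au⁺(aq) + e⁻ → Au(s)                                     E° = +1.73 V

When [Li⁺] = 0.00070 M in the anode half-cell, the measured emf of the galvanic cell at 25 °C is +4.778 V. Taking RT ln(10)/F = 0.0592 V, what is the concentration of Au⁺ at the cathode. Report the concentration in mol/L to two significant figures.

Au⁺/Au is the cathode, Li⁺/Li the anode: E°cell = +4.74 V, n = 1.
Overall reaction: Au⁺(aq) + Li(s) → Au(s) + Li⁺(aq); Q = [Li⁺]^1/[Au⁺]^1.
From E = E° − (0.0592/n) log Q: log Q = (E° − E)·n/0.0592 = (+4.74 − (+4.778))·1/0.0592 = -0.6419.
So 1·log[Au⁺] = 1·log(0.0007) − log Q = -3.1549 − (-0.6419) = -2.5130; [Au⁺] = 10^(-2.5130) ≈ 0.0031 M.

0.0031 M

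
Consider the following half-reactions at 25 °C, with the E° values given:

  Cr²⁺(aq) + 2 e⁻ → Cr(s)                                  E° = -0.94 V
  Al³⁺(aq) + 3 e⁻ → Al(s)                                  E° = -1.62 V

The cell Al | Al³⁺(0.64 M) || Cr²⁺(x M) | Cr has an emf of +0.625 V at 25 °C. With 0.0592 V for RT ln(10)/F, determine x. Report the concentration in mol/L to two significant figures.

Cr²⁺/Cr is the cathode, Al³⁺/Al the anode: E°cell = +0.68 V, n = 6.
Overall reaction: 3 Cr²⁺(aq) + 2 Al(s) → 3 Cr(s) + 2 Al³⁺(aq); Q = [Al³⁺]^2/[Cr²⁺]^3.
From E = E° − (0.0592/n) log Q: log Q = (E° − E)·n/0.0592 = (+0.68 − (+0.625))·6/0.0592 = 5.5743.
So 3·log[Cr²⁺] = 2·log(0.64) − log Q = -0.3876 − (5.5743) = -5.9619; log[Cr²⁺] = -5.9619 / 3 = -1.9873; [Cr²⁺] = 10^(-1.9873) ≈ 0.010 M.

0.010 M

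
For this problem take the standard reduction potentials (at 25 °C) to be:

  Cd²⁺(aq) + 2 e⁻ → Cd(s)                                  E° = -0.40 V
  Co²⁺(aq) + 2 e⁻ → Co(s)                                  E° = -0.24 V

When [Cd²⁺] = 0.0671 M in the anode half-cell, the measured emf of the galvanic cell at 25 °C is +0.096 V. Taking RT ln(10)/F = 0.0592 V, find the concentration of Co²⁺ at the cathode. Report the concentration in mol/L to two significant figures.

0.00046 M

Co²⁺/Co is the cathode, Cd²⁺/Cd the anode: E°cell = +0.16 V, n = 2.
Overall reaction: Co²⁺(aq) + Cd(s) → Co(s) + Cd²⁺(aq); Q = [Cd²⁺]^1/[Co²⁺]^1.
From E = E° − (0.0592/n) log Q: log Q = (E° − E)·n/0.0592 = (+0.16 − (+0.096))·2/0.0592 = 2.1622.
So 1·log[Co²⁺] = 1·log(0.0671) − log Q = -1.1733 − (2.1622) = -3.3355; [Co²⁺] = 10^(-3.3355) ≈ 0.00046 M.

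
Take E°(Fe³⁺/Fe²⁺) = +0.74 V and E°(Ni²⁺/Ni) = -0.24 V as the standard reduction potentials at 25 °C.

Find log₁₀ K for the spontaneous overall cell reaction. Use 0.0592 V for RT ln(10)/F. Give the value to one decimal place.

33.1

Cathode: Fe³⁺/Fe²⁺; anode: Ni²⁺/Ni. E°cell = +0.98 V, n = 2.
log K = nE°cell / 0.0592 = (2)(+0.98) / 0.0592 = 33.1.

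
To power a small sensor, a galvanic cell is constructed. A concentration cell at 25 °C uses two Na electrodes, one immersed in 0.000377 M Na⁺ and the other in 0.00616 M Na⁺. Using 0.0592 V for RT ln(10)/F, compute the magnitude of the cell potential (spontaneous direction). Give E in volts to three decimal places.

+0.072 V

For a concentration cell E°cell = 0. The 0.00616 M side is the cathode (reduction is favoured where [Na⁺] is higher).
With n = 1, E = −(0.0592/1) log([Na⁺]ₐₙ/[Na⁺]꜀ₐₜ) = −(0.0592/1) log(0.000377/0.00616) = −(0.0592/1)(-1.213) = +0.072 V.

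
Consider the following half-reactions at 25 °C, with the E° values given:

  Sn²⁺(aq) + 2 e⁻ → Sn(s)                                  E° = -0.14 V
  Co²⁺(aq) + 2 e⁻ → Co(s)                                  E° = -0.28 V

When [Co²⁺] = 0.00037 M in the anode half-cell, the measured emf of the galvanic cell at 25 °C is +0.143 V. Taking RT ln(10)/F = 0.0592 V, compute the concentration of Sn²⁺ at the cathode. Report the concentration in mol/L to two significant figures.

0.00047 M

Sn²⁺/Sn is the cathode, Co²⁺/Co the anode: E°cell = +0.14 V, n = 2.
Overall reaction: Sn²⁺(aq) + Co(s) → Sn(s) + Co²⁺(aq); Q = [Co²⁺]^1/[Sn²⁺]^1.
From E = E° − (0.0592/n) log Q: log Q = (E° − E)·n/0.0592 = (+0.14 − (+0.143))·2/0.0592 = -0.1014.
So 1·log[Sn²⁺] = 1·log(0.00037) − log Q = -3.4318 − (-0.1014) = -3.3304; [Sn²⁺] = 10^(-3.3304) ≈ 0.00047 M.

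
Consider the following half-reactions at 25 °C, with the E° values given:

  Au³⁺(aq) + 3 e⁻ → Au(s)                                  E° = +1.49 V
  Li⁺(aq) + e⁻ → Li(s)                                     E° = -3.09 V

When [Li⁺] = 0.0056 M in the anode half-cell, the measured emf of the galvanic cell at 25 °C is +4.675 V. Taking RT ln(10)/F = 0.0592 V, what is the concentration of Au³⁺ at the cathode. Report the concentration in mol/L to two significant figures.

Au³⁺/Au is the cathode, Li⁺/Li the anode: E°cell = +4.58 V, n = 3.
Overall reaction: Au³⁺(aq) + 3 Li(s) → Au(s) + 3 Li⁺(aq); Q = [Li⁺]^3/[Au³⁺]^1.
From E = E° − (0.0592/n) log Q: log Q = (E° − E)·n/0.0592 = (+4.58 − (+4.675))·3/0.0592 = -4.8142.
So 1·log[Au³⁺] = 3·log(0.0056) − log Q = -6.7554 − (-4.8142) = -1.9412; [Au³⁺] = 10^(-1.9412) ≈ 0.011 M.

0.011 M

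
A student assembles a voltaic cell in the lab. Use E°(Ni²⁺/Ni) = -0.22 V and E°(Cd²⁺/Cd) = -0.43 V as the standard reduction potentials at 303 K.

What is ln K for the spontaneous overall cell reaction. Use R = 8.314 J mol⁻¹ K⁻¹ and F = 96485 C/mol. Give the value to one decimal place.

16.1

Cathode: Ni²⁺/Ni; anode: Cd²⁺/Cd. E°cell = (-0.22) − (-0.43) = +0.21 V, with n = 2.
ΔG° = −nFE° = −RT ln K, so ln K = nFE°/(RT) = (2)(96485)(+0.21) / ((8.314)(303)) = 16.086.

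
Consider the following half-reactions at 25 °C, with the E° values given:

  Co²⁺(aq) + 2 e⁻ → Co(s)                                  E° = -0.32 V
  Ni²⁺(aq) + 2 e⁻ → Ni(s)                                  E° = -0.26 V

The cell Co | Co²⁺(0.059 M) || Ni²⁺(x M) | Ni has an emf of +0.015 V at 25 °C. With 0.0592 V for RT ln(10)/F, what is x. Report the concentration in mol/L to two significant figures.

0.0018 M

Ni²⁺/Ni is the cathode, Co²⁺/Co the anode: E°cell = +0.06 V, n = 2.
Overall reaction: Ni²⁺(aq) + Co(s) → Ni(s) + Co²⁺(aq); Q = [Co²⁺]^1/[Ni²⁺]^1.
From E = E° − (0.0592/n) log Q: log Q = (E° − E)·n/0.0592 = (+0.06 − (+0.015))·2/0.0592 = 1.5203.
So 1·log[Ni²⁺] = 1·log(0.059) − log Q = -1.2291 − (1.5203) = -2.7494; [Ni²⁺] = 10^(-2.7494) ≈ 0.0018 M.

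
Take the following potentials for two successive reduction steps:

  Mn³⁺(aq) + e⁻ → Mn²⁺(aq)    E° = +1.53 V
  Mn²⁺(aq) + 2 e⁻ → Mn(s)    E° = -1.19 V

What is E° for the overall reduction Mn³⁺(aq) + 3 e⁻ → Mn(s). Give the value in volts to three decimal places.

-0.283 V

Adding the free-energy changes (−nFE°) of the two steps gives −n₃FE°₃ = −n₁FE°₁ − n₂FE°₂.
E°₃ = (1×+1.53 + 2×-1.19) / 3 = (-0.850) / 3 = -0.283 V.
Simply averaging or adding the two E° values would be wrong; the electron-weighted sum is required.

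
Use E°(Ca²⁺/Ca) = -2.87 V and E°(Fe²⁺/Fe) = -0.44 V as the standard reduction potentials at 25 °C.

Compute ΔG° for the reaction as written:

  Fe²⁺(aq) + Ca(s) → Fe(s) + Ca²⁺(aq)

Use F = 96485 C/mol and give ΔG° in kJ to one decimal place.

As written, Fe²⁺/Fe is reduced (cathode) and Ca²⁺/Ca is oxidised (anode), so E°cell = (-0.44) − (-2.87) = +2.43 V.
Balancing electrons gives n = 2.
ΔG° = −nFE° = −(2)(96485)(+2.43) = -468,917 J = -468.9 kJ.

-468.9 kJ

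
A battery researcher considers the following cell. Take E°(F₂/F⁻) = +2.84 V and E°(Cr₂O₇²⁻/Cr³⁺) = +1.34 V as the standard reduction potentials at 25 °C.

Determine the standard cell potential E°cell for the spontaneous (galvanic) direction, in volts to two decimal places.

The F₂/F⁻ couple has the higher reduction potential, so it is the cathode; Cr₂O₇²⁻/Cr³⁺ is oxidised at the anode.
E°cell = E°(cathode) − E°(anode) = (+2.84) − (+1.34) = +1.50 V.
Since E°cell > 0, the reaction is spontaneous under standard conditions.

+1.50 V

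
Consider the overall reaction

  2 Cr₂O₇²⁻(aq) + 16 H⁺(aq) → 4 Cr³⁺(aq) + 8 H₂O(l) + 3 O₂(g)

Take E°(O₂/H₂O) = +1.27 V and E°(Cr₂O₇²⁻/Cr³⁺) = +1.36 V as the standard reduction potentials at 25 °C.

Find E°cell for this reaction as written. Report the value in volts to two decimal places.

+0.09 V

The Cr₂O₇²⁻/Cr³⁺ couple has the higher reduction potential, so it is the cathode; O₂/H₂O is oxidised at the anode.
E°cell = E°(cathode) − E°(anode) = (+1.36) − (+1.27) = +0.09 V.
Since E°cell > 0, the reaction is spontaneous under standard conditions.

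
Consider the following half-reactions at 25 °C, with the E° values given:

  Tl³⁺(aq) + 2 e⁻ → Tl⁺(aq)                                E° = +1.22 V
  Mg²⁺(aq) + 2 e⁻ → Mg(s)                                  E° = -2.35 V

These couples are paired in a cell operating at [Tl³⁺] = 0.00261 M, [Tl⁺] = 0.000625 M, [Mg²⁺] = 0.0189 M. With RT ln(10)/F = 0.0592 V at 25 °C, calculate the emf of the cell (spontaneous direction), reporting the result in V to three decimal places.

+3.639 V

Tl³⁺/Tl⁺ is the cathode (higher E°), Mg²⁺/Mg the anode: E°cell = +1.22 − (-2.35) = +3.57 V, n = 2.
Overall: Tl³⁺(aq) + Mg(s) → Tl⁺(aq) + Mg²⁺(aq)
Q = [Tl⁺]·[Mg²⁺] / ([Tl³⁺]); log Q = -2.344.
E = E° − (0.0592/n) log Q = +3.57 − (0.0592/2)(-2.344) = +3.639 V.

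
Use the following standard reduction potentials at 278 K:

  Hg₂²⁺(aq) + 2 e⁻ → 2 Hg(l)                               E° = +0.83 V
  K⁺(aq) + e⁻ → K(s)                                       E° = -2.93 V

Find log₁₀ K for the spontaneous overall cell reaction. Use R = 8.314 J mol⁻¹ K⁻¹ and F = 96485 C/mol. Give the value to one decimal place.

136.3

Cathode: Hg₂²⁺/Hg; anode: K⁺/K. E°cell = (+0.83) − (-2.93) = +3.76 V, with n = 2.
ΔG° = −nFE° = −RT ln K, so ln K = nFE°/(RT) = (2)(96485)(+3.76) / ((8.314)(278)) = 313.923.
log₁₀ K = 313.923 / ln 10 = 136.3.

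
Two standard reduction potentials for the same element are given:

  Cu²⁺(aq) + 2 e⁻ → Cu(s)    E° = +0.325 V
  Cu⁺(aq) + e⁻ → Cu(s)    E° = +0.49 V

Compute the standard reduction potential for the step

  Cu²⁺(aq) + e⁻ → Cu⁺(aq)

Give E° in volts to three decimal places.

+0.160 V

Sequential free energies add, so n₃E°₃ = n₁E°₁ + n₂E°₂.
With n₃ = 2, and the known step contributing 1×(+0.49) V, the unknown satisfies 1·E° = 2×(+0.325) − 1×(+0.49) = +0.160.
E° = +0.160 / 1 = +0.160 V.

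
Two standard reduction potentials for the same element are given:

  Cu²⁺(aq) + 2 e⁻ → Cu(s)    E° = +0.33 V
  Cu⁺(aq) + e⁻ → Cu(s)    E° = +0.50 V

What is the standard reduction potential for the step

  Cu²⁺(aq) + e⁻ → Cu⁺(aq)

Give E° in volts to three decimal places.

+0.160 V

Sequential free energies add, so n₃E°₃ = n₁E°₁ + n₂E°₂.
With n₃ = 2, and the known step contributing 1×(+0.50) V, the unknown satisfies 1·E° = 2×(+0.33) − 1×(+0.50) = +0.160.
E° = +0.160 / 1 = +0.160 V.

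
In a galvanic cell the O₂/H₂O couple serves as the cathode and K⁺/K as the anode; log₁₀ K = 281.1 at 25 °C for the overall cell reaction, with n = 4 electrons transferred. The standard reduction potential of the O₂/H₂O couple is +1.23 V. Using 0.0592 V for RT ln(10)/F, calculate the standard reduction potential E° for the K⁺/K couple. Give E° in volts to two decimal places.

-2.93 V

E°cell = (0.0592/n)·log K = (0.0592/4)(281.1) = +4.160 V.
Since O₂/H₂O is the cathode and K⁺/K the anode, E°cell = E°(O₂/H₂O) − E°(K⁺/K).
So E°(K⁺/K) = E°(O₂/H₂O) − E°cell = (+1.23) − (+4.160) = -2.93 V.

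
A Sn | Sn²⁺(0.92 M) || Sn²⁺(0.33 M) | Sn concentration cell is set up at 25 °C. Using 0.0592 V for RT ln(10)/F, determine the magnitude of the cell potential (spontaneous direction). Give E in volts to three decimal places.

+0.013 V

For a concentration cell E°cell = 0. The 0.92 M side is the cathode (reduction is favoured where [Sn²⁺] is higher).
With n = 2, E = −(0.0592/2) log([Sn²⁺]ₐₙ/[Sn²⁺]꜀ₐₜ) = −(0.0592/2) log(0.33/0.92) = −(0.0592/2)(-0.445) = +0.013 V.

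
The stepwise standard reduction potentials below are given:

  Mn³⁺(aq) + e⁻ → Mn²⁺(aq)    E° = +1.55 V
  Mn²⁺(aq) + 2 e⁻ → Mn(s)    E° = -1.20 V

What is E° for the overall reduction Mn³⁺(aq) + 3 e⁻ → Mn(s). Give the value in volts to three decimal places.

-0.283 V

Adding the free-energy changes (−nFE°) of the two steps gives −n₃FE°₃ = −n₁FE°₁ − n₂FE°₂.
E°₃ = (1×+1.55 + 2×-1.20) / 3 = (-0.850) / 3 = -0.283 V.
E° values themselves are not directly additive — weighting by electron count is essential.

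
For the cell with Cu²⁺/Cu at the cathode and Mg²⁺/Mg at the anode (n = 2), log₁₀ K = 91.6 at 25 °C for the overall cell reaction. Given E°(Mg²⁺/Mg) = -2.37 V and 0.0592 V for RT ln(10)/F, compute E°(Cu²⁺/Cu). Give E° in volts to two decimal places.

+0.34 V

E°cell = (0.0592/n)·log K = (0.0592/2)(91.6) = +2.711 V.
Since Cu²⁺/Cu is the cathode and Mg²⁺/Mg the anode, E°cell = E°(Cu²⁺/Cu) − E°(Mg²⁺/Mg).
So E°(Cu²⁺/Cu) = E°cell + E°(Mg²⁺/Mg) = +2.711 + (-2.37) = +0.34 V.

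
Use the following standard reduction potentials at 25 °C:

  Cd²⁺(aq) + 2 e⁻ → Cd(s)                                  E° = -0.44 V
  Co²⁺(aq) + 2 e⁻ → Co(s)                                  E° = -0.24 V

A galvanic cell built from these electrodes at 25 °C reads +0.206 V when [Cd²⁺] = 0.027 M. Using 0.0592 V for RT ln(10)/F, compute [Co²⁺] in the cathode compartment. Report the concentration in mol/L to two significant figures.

0.043 M

Co²⁺/Co is the cathode, Cd²⁺/Cd the anode: E°cell = +0.20 V, n = 2.
Overall reaction: Co²⁺(aq) + Cd(s) → Co(s) + Cd²⁺(aq); Q = [Cd²⁺]^1/[Co²⁺]^1.
From E = E° − (0.0592/n) log Q: log Q = (E° − E)·n/0.0592 = (+0.20 − (+0.206))·2/0.0592 = -0.2027.
So 1·log[Co²⁺] = 1·log(0.027) − log Q = -1.5686 − (-0.2027) = -1.3659; [Co²⁺] = 10^(-1.3659) ≈ 0.043 M.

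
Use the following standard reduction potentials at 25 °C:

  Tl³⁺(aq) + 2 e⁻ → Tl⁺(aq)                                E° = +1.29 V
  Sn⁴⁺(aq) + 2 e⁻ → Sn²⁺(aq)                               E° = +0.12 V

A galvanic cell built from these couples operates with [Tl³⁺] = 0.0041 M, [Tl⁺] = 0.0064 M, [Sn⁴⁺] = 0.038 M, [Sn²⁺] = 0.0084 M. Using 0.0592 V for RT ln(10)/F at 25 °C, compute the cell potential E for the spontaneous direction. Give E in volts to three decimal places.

Tl³⁺/Tl⁺ is the cathode (higher E°), Sn⁴⁺/Sn²⁺ the anode: E°cell = +1.29 − (+0.12) = +1.17 V, n = 2.
Overall: Tl³⁺(aq) + Sn²⁺(aq) → Tl⁺(aq) + Sn⁴⁺(aq)
Q = [Tl⁺]·[Sn⁴⁺] / ([Tl³⁺]·[Sn²⁺]); log Q = 0.849.
E = E° − (0.0592/n) log Q = +1.17 − (0.0592/2)(0.849) = +1.145 V.

+1.145 V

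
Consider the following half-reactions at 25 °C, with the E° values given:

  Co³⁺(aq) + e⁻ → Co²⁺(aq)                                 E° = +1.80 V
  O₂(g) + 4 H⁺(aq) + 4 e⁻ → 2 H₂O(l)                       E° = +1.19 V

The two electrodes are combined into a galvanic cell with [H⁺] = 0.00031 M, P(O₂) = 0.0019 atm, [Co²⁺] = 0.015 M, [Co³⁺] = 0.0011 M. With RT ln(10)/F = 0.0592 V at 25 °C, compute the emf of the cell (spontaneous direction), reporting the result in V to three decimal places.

Co³⁺/Co²⁺ is the cathode (higher E°), O₂/H₂O the anode: E°cell = +1.80 − (+1.19) = +0.61 V, n = 4.
Overall: 4 Co³⁺(aq) + 2 H₂O(l) → 4 Co²⁺(aq) + O₂(g) + 4 H⁺(aq)
Q = [Co²⁺]^4·P(O₂)·[H⁺]^4 / ([Co³⁺]^4); log Q = -12.217.
E = E° − (0.0592/n) log Q = +0.61 − (0.0592/4)(-12.217) = +0.791 V.

+0.791 V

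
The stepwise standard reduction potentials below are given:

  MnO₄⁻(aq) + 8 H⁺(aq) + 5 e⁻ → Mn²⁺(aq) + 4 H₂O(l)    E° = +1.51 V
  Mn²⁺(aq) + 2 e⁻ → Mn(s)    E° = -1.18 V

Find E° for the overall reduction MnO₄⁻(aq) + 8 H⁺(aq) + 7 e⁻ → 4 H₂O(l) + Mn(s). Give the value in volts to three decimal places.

+0.741 V

Adding the free-energy changes (−nFE°) of the two steps gives −n₃FE°₃ = −n₁FE°₁ − n₂FE°₂.
E°₃ = (5×+1.51 + 2×-1.18) / 7 = (+5.190) / 7 = +0.741 V.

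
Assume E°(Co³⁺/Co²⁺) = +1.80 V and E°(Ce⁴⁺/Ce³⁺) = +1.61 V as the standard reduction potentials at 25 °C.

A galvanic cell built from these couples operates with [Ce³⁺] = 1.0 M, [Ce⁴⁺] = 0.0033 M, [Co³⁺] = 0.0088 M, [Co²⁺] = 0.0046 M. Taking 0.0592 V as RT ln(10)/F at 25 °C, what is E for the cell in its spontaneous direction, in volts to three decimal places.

Co³⁺/Co²⁺ is the cathode (higher E°), Ce⁴⁺/Ce³⁺ the anode: E°cell = +1.80 − (+1.61) = +0.19 V, n = 1.
Overall: Co³⁺(aq) + Ce³⁺(aq) → Co²⁺(aq) + Ce⁴⁺(aq)
Q = [Co²⁺]·[Ce⁴⁺] / ([Co³⁺]·[Ce³⁺]); log Q = -2.763.
E = E° − (0.0592/n) log Q = +0.19 − (0.0592/1)(-2.763) = +0.354 V.

+0.354 V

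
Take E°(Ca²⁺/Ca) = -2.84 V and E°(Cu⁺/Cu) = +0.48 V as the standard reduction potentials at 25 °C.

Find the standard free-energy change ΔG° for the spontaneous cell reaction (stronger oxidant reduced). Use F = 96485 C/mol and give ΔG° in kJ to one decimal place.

Cu⁺/Cu (E° = +0.48 V) is the cathode; Ca²⁺/Ca (E° = -2.84 V) is the anode, so E°cell = +3.32 V.
Balancing electrons gives n = 2 (lcm of 1 and 2).
ΔG° = −nFE° = −(2)(96485)(+3.32) = -640,660 J = -640.7 kJ.

-640.7 kJ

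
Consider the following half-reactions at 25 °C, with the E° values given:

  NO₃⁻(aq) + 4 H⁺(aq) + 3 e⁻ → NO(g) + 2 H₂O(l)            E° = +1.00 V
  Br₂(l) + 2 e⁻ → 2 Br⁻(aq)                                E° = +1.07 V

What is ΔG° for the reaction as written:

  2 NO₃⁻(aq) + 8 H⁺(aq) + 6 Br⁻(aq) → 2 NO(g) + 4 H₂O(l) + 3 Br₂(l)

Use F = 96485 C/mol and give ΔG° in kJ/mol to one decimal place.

As written, NO₃⁻/NO is reduced (cathode) and Br₂/Br⁻ is oxidised (anode), so E°cell = (+1.00) − (+1.07) = -0.07 V.
Balancing electrons gives n = 6.
ΔG° = −nFE° = −(6)(96485)(-0.07) = 40,524 J = +40.5 kJ/mol.

+40.5 kJ/mol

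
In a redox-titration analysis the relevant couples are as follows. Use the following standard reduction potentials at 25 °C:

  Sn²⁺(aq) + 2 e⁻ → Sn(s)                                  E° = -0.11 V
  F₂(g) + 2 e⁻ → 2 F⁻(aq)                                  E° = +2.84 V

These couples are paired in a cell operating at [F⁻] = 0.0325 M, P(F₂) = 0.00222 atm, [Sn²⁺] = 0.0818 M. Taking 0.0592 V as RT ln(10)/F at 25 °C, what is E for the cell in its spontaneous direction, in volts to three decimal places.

+2.992 V

F₂/F⁻ is the cathode (higher E°), Sn²⁺/Sn the anode: E°cell = +2.84 − (-0.11) = +2.95 V, n = 2.
Overall: F₂(g) + Sn(s) → 2 F⁻(aq) + Sn²⁺(aq)
Q = [F⁻]^2·[Sn²⁺] / (P(F₂)); log Q = -1.410.
E = E° − (0.0592/n) log Q = +2.95 − (0.0592/2)(-1.410) = +2.992 V.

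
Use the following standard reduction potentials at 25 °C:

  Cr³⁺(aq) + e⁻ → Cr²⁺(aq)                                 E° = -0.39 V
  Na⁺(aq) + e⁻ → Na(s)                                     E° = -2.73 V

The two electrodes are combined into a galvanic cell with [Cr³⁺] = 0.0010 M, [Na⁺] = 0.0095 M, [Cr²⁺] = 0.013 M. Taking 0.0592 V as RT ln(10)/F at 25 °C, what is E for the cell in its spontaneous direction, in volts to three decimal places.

+2.394 V

Cr³⁺/Cr²⁺ is the cathode (higher E°), Na⁺/Na the anode: E°cell = -0.39 − (-2.73) = +2.34 V, n = 1.
Overall: Cr³⁺(aq) + Na(s) → Cr²⁺(aq) + Na⁺(aq)
Q = [Cr²⁺]·[Na⁺] / ([Cr³⁺]); log Q = -0.908.
E = E° − (0.0592/n) log Q = +2.34 − (0.0592/1)(-0.908) = +2.394 V.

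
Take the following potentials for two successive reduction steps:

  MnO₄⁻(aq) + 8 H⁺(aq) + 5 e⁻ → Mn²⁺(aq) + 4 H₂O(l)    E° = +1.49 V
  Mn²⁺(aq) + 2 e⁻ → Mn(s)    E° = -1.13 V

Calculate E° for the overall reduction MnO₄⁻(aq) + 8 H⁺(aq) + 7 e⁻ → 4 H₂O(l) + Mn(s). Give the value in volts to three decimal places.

Standard free energies of sequential steps add: ΔG°₃ = ΔG°₁ + ΔG°₂, so n₃E°₃ = n₁E°₁ + n₂E°₂.
E°₃ = (5×+1.49 + 2×-1.13) / 7 = (+5.190) / 7 = +0.741 V.

+0.741 V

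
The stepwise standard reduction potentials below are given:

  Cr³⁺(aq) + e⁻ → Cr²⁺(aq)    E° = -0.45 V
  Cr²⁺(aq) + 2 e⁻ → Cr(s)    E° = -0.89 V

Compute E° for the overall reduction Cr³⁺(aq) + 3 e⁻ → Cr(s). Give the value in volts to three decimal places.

Since ΔG° = −nFE° is additive over sequential reductions, n₃E°₃ = n₁E°₁ + n₂E°₂.
E°₃ = (1×-0.45 + 2×-0.89) / 3 = (-2.230) / 3 = -0.743 V.

-0.743 V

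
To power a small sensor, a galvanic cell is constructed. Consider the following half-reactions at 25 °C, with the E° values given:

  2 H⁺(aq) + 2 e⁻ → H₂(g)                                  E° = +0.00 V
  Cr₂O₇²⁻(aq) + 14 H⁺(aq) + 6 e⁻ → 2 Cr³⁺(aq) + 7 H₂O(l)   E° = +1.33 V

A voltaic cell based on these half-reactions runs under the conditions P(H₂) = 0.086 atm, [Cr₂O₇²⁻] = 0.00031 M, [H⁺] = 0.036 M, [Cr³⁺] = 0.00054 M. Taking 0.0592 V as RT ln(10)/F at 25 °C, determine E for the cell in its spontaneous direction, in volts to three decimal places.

+1.214 V

Cr₂O₇²⁻/Cr³⁺ is the cathode (higher E°), H⁺/H₂ the anode: E°cell = +1.33 − (+0.00) = +1.33 V, n = 6.
Overall: Cr₂O₇²⁻(aq) + 8 H⁺(aq) + 3 H₂(g) → 2 Cr³⁺(aq) + 7 H₂O(l)
Q = [Cr³⁺]^2 / ([Cr₂O₇²⁻]·[H⁺]^8·P(H₂)^3); log Q = 11.720.
E = E° − (0.0592/n) log Q = +1.33 − (0.0592/6)(11.720) = +1.214 V.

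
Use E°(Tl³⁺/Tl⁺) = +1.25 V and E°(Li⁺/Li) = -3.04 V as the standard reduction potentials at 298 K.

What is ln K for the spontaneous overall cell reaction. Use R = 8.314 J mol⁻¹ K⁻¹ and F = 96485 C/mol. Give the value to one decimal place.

Cathode: Tl³⁺/Tl⁺; anode: Li⁺/Li. E°cell = (+1.25) − (-3.04) = +4.29 V, with n = 2.
ΔG° = −nFE° = −RT ln K, so ln K = nFE°/(RT) = (2)(96485)(+4.29) / ((8.314)(298)) = 334.134.

334.1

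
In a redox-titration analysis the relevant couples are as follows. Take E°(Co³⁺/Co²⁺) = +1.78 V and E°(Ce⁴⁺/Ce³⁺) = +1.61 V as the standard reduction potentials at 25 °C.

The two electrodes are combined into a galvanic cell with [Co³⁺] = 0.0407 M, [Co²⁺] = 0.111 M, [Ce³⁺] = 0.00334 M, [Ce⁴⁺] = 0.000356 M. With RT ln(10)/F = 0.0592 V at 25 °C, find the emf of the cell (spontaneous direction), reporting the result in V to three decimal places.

+0.202 V

Co³⁺/Co²⁺ is the cathode (higher E°), Ce⁴⁺/Ce³⁺ the anode: E°cell = +1.78 − (+1.61) = +0.17 V, n = 1.
Overall: Co³⁺(aq) + Ce³⁺(aq) → Co²⁺(aq) + Ce⁴⁺(aq)
Q = [Co²⁺]·[Ce⁴⁺] / ([Co³⁺]·[Ce³⁺]); log Q = -0.537.
E = E° − (0.0592/n) log Q = +0.17 − (0.0592/1)(-0.537) = +0.202 V.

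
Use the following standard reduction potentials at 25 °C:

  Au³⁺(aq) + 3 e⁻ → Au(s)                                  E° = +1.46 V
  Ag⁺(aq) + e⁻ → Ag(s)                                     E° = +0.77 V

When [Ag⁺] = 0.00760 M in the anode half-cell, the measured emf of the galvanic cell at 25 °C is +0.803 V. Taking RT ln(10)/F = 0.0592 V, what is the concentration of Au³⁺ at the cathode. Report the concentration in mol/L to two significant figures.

0.23 M

Au³⁺/Au is the cathode, Ag⁺/Ag the anode: E°cell = +0.69 V, n = 3.
Overall reaction: Au³⁺(aq) + 3 Ag(s) → Au(s) + 3 Ag⁺(aq); Q = [Ag⁺]^3/[Au³⁺]^1.
From E = E° − (0.0592/n) log Q: log Q = (E° − E)·n/0.0592 = (+0.69 − (+0.803))·3/0.0592 = -5.7264.
So 1·log[Au³⁺] = 3·log(0.0076) − log Q = -6.3576 − (-5.7264) = -0.6312; [Au³⁺] = 10^(-0.6312) ≈ 0.23 M.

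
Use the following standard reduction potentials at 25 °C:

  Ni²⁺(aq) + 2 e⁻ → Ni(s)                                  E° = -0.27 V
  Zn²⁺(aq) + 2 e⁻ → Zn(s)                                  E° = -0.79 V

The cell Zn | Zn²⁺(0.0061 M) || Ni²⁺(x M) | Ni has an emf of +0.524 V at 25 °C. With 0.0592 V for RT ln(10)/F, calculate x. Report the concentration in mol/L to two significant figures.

Ni²⁺/Ni is the cathode, Zn²⁺/Zn the anode: E°cell = +0.52 V, n = 2.
Overall reaction: Ni²⁺(aq) + Zn(s) → Ni(s) + Zn²⁺(aq); Q = [Zn²⁺]^1/[Ni²⁺]^1.
From E = E° − (0.0592/n) log Q: log Q = (E° − E)·n/0.0592 = (+0.52 − (+0.524))·2/0.0592 = -0.1351.
So 1·log[Ni²⁺] = 1·log(0.0061) − log Q = -2.2147 − (-0.1351) = -2.0796; [Ni²⁺] = 10^(-2.0796) ≈ 0.0083 M.

0.0083 M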